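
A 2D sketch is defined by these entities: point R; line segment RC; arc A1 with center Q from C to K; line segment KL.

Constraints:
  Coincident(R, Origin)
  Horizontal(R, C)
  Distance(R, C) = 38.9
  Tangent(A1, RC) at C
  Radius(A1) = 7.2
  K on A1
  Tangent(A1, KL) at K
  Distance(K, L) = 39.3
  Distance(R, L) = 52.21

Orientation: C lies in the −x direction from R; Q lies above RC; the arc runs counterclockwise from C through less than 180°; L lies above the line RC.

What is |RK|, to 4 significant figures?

32.37

Checks: |QK| = 7.200 ✓; ∠(QK, KL) = 90.00° ✓; |KL| = 39.30 ✓; |RL| = 52.21 ✓.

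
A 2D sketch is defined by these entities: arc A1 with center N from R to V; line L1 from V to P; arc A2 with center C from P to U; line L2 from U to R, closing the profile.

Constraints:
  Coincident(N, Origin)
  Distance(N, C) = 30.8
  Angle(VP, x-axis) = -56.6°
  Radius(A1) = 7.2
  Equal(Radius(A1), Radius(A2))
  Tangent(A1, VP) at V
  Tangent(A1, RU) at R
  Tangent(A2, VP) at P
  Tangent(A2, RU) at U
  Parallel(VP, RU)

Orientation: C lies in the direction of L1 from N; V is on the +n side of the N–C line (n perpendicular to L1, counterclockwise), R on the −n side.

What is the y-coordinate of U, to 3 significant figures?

-29.7

The slot axis is L1's direction at -56.6°, so u = (cos -56.6°, sin -56.6°) = (0.550, -0.835) and n = (−sin -56.6°, cos -56.6°) = (0.835, 0.550). N is at the origin and C lies 30.8 along u from N, so C = 30.8·u = (17.0, -25.7). Tangency of A1 to both parallel lines with radius 7.2 puts V and R at N ± 7.2·n: V = (6.01, 3.96), R = (-6.01, -3.96). Equal radii place P and U the same way about C: P = C + 7.2·n = (23.0, -21.7), U = C − 7.2·n = (10.9, -29.7). So U.y = -29.7.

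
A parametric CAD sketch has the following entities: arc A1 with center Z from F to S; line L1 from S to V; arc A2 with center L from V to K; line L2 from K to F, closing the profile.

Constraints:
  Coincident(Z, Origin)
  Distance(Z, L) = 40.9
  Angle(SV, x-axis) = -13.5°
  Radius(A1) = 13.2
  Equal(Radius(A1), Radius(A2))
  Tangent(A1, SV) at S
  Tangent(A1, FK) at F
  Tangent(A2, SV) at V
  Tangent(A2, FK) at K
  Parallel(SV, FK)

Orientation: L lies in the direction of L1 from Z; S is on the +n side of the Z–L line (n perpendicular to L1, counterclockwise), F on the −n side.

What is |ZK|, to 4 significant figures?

42.98

The slot axis is L1's direction at -13.5°, so u = (cos -13.5°, sin -13.5°) = (0.9724, -0.2334) and n = (−sin -13.5°, cos -13.5°) = (0.2334, 0.9724). Z is at the origin and L lies 40.9 along u from Z, so L = 40.9·u = (39.77, -9.548). Tangency of A1 to both parallel lines with radius 13.2 puts S and F at Z ± 13.2·n: S = (3.081, 12.84), F = (-3.081, -12.84). Equal radii place V and K the same way about L: V = L + 13.2·n = (42.85, 3.287), K = L − 13.2·n = (36.69, -22.38). Then |ZK| = |K − Z| = 42.98.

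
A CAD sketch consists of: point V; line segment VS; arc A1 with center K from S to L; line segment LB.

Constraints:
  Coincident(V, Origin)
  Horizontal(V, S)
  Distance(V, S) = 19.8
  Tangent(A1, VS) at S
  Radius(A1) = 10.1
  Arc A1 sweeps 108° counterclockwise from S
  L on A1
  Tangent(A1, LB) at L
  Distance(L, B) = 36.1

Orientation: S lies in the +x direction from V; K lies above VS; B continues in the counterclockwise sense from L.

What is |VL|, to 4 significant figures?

32.24

V is at the origin; VS is horizontal with |VS| = 19.8 and S on the +x side, so S = (19.80, 0.000). The tangent condition forces KS to be normal to VS, so K = S + (0, 10.1) = (19.80, 10.10). On A1, S sits at bearing -90° from K; a 108° counterclockwise sweep puts L at bearing 18°, so L = K + 10.1·(cos 18°, sin 18°) = (29.41, 13.22). Then |VL| = |L − V| = 32.24.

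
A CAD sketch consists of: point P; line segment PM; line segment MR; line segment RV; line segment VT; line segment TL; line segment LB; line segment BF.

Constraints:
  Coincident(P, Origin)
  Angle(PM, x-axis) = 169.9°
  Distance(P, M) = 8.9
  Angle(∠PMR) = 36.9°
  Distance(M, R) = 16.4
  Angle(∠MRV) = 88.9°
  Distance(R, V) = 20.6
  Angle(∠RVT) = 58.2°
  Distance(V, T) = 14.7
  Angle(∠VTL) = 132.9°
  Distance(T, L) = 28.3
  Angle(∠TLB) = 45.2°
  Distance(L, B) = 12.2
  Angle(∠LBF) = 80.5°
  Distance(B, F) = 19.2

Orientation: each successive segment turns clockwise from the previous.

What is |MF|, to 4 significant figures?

7.157

P is at the origin; PM runs at 169.9° with length 8.9, so M = (-8.762, 1.561). ∠PMR = 36.9° gives MR at 26.80° from the x-axis; with |MR| = 16.4, R = (5.876, 8.955). ∠MRV = 88.9° gives RV at -64.30° from the x-axis; with |RV| = 20.6, V = (14.81, -9.607). ∠RVT = 58.2° gives VT at 173.9° from the x-axis; with |VT| = 14.7, T = (0.1929, -8.045). ∠VTL = 132.9° gives TL at 126.8° from the x-axis; with |TL| = 28.3, L = (-16.76, 14.62). ∠TLB = 45.2° gives LB at -8.000° from the x-axis; with |LB| = 12.2, B = (-4.678, 12.92). ∠LBF = 80.5° gives BF at -107.5° from the x-axis; with |BF| = 19.2, F = (-10.45, -5.394). Then |MF| = |F − M| = 7.157.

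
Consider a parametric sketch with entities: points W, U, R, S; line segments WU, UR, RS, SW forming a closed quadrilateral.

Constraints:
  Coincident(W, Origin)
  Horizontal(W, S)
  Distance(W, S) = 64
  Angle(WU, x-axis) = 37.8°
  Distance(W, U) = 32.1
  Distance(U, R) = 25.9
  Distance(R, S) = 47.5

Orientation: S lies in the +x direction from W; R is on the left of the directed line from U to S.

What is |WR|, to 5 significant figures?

57.319

W is at the origin; W and S share the same y with |WS| = 64.0 and S in +x, so S = (64.0, 0). WU runs at 37.8° with |WU| = 32.1, so U = (25.364, 19.674). R is determined by |UR| = 25.9 and |RS| = 47.5 together: it lies at the intersection of circle(U, 25.9) and circle(S, 47.5). With |US| = 43.357, the foot of the radical line on US is 3.3949 from U and the perpendicular offset is √(25.9² − 3.3949²) = 25.677. Taking the left-of-US solution: R = (40.041, 41.015).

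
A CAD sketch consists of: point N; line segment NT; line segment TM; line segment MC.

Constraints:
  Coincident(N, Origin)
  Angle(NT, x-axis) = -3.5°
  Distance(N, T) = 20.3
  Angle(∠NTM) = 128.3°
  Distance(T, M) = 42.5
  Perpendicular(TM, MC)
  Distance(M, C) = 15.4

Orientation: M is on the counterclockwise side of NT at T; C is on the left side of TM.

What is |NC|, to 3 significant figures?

55.1

N is at the origin; NT runs at -3.5° with length 20.3, so T = 20.3·(cos -3.5°, sin -3.5°) = (20.3, -1.24). ∠NTM = 128.3°, so TM runs at -3.5° + (180° − 128.3°) = 48.2° from the x-axis; with |TM| = 42.5, M = T + 42.5·(cos 48.2°, sin 48.2°) = (48.6, 30.4). The perpendicularity gives MC at right angles to TM; with |MC| = 15.4 on the left of TM, C = M + 15.4·(-0.745, 0.667) = (37.1, 40.7). Then |NC| = |C − N| = 55.1.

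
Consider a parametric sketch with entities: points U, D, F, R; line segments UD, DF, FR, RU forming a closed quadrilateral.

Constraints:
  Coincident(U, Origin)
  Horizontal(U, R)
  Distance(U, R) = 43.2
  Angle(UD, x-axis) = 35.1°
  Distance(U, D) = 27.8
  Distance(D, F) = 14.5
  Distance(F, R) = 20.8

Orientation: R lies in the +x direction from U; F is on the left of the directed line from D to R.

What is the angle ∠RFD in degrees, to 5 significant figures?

92.952°

Checks: |DF| = 14.50 ✓; |FR| = 20.80 ✓.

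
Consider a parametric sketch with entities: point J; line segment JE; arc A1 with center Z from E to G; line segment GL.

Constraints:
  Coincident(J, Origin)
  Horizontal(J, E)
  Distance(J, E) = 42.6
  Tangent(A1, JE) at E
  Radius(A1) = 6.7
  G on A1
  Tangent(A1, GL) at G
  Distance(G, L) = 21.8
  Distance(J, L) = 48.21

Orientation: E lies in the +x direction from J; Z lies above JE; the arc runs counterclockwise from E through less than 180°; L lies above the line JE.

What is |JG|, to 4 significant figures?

49.52

J is at the origin; J and E share the same y with |JE| = 42.6 and E on the +x side, so E = (42.60, 0.000). Since A1 is tangent to JE there, ZE ⟂ JE, so Z = E + (0, 6.7) = (42.60, 6.700). Since ZG ⟂ GL (tangency), |ZL| = √(6.7² + 21.8²) = 22.81 regardless of where G sits on A1. So L lies on both circle(J, 48.21) and circle(Z, 22.81); the above-JE intersection is L = (38.42, 29.12). G is the foot of the tangent from L: G = (48.54, 9.808).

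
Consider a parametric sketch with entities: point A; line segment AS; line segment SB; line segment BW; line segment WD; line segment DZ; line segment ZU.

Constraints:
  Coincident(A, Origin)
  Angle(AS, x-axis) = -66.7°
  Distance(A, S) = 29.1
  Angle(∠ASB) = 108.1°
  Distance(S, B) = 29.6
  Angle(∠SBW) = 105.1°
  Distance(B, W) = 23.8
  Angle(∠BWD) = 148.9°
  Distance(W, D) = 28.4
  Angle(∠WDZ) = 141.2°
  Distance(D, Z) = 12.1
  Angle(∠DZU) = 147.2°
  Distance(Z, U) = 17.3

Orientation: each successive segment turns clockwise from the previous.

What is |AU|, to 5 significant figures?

31.874

A is at the origin; AS runs at -66.7° with length 29.1, so S = (11.510, -26.727). ∠ASB = 108.1° gives SB at -138.60° from the x-axis; with |SB| = 29.6, B = (-10.693, -46.302). ∠SBW = 105.1° gives BW at 146.50° from the x-axis; with |BW| = 23.8, W = (-30.539, -33.166). ∠BWD = 148.9° gives WD at 115.40° from the x-axis; with |WD| = 28.4, D = (-42.721, -7.5108). ∠WDZ = 141.2° gives DZ at 76.600° from the x-axis; with |DZ| = 12.1, Z = (-39.917, 4.2598). ∠DZU = 147.2° gives ZU at 43.800° from the x-axis; with |ZU| = 17.3, U = (-27.431, 16.234). Then |AU| = |U − A| = 31.874.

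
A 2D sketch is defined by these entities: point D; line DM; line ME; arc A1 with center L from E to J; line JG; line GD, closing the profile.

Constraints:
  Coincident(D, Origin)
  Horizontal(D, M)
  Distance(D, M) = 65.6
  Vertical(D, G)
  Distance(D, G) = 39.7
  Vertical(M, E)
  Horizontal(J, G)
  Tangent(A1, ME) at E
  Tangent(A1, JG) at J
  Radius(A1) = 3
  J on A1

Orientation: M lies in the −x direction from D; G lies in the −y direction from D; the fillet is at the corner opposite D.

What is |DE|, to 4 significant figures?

75.17

D is at the origin; D and M share the same y with |DM| = 65.6 and M on the −x side, so M = (-65.60, 0.000). D and G share the same x with |DG| = 39.7 and G on the −y side, so G = (0.000, -39.70). The virtual corner opposite D is at (-65.60, -39.70). A1 meets ME tangentially, so LE is at right angles to ME and the tangent condition forces LJ to be normal to JG, with radius 3.0, so the center L sits 3.0 in from both sides at L = (-62.60, -36.70). That places the tangent points at E = (-65.60, -36.70) on ME and J = (-62.60, -39.70) on JG. Then |DE| = |E − D| = 75.17.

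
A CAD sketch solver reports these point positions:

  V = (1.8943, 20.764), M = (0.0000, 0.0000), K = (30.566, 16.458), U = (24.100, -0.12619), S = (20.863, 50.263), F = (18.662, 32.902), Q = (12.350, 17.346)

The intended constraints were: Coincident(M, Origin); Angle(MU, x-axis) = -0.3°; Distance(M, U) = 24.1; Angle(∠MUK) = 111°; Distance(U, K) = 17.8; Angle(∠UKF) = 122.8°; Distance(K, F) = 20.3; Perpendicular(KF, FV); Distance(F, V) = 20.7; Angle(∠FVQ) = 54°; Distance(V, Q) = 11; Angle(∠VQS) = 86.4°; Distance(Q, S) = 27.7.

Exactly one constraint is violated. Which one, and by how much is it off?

Distance(Q, S) = 27.7 — off by 6.30.

M = (0.00, 0.00) ✓; MU at -0.3000° ✓; |MU| = 24.10 ✓; ∠MUK = 111.0° ✓; |UK| = 17.80 ✓; ∠UKF = 122.8° ✓; |KF| = 20.30 ✓; ∠(KF, FV) = 90.00° ✓; |FV| = 20.70 ✓; ∠FVQ = 54.00° ✓; |VQ| = 11.00 ✓; ∠VQS = 86.40° ✓; |QS| = 34.00 ✗.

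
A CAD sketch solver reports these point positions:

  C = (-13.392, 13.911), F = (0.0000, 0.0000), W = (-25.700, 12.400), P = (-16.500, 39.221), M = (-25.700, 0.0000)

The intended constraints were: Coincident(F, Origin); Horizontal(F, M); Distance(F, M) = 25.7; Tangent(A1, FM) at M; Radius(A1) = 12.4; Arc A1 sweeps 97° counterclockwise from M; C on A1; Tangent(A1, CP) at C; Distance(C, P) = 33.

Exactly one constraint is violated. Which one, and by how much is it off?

Distance(C, P) = 33 — off by 7.50.

F = (0.00, 0.00) ✓; F.y = 0.00, M.y = 0.00 ✓; |FM| = 25.70 ✓; ∠(WM, MF) = 90.00° ✓; |WM| = 12.40 ✓; bearing(W→C) − bearing(W→M) = 97.00° ✓; |WC| = 12.40 ✓; ∠(WC, CP) = 90.00° ✓; |CP| = 25.50 ✗.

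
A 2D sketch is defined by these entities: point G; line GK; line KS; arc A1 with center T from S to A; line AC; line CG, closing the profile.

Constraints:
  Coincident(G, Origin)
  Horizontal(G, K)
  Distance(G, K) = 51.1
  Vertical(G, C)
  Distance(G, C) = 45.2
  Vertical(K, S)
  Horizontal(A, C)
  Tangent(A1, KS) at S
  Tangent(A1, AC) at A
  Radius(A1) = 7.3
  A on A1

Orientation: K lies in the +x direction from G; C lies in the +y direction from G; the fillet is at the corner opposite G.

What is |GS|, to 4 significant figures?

63.62

G is at the origin; G and K share the same y with |GK| = 51.1 and K on the +x side, so K = (51.10, 0.000). GC is vertical with |GC| = 45.2 and C on the +y side, so C = (0.000, 45.20). The virtual corner opposite G is at (51.10, 45.20). Since A1 is tangent to KS there, TS ⟂ KS and A1 meets AC tangentially, so TA is at right angles to AC, with radius 7.3, so the center T sits 7.3 in from both sides at T = (43.80, 37.90). That places the tangent points at S = (51.10, 37.90) on KS and A = (43.80, 45.20) on AC. Then |GS| = |S − G| = 63.62.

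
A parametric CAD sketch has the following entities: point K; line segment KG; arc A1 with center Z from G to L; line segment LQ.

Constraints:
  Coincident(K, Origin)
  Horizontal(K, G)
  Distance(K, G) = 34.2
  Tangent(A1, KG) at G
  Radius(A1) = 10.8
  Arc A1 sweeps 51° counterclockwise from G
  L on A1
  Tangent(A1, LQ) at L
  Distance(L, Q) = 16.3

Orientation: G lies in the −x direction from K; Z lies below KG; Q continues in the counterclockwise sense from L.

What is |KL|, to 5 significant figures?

42.781

K is at the origin; K and G share the same y with |KG| = 34.2 and G on the −x side, so G = (-34.200, 0.0000). The tangent condition forces ZG to be normal to KG, so Z = G + (0, -10.8) = (-34.200, -10.800). On A1, G sits at bearing 90° from Z; a 51° counterclockwise sweep puts L at bearing 141°, so L = Z + 10.8·(cos 141°, sin 141°) = (-42.593, -4.0033). Then |KL| = |L − K| = 42.781.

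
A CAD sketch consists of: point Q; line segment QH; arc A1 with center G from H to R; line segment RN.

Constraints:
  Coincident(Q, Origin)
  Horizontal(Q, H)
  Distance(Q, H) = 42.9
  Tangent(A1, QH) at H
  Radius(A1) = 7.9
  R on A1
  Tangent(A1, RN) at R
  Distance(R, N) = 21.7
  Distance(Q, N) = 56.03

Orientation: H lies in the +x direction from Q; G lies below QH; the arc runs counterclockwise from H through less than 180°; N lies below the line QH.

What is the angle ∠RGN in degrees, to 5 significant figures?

69.996°

Q is at the origin; QH is horizontal with |QH| = 42.9 and H on the +x side, so H = (42.900, 0.0000). A1 meets QH tangentially, so GH is at right angles to QH, so G = H + (0, -7.9) = (42.900, -7.9000). Since GR ⟂ RN (tangency), |GN| = √(7.9² + 21.7²) = 23.093 regardless of where R sits on A1. So N lies on both circle(Q, 56.03) and circle(G, 23.093); the below-QH intersection is N = (46.908, -30.643). R is the foot of the tangent from N: R = (36.058, -11.850).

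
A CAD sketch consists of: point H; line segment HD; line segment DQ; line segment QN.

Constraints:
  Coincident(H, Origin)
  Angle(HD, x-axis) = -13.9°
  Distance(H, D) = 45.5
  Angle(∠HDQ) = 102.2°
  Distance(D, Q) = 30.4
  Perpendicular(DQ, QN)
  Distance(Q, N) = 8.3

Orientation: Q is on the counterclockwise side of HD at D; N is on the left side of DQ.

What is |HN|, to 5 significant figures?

53.941

H is at the origin; HD runs at -13.9° with length 45.5, so D = 45.5·(cos -13.9°, sin -13.9°) = (44.168, -10.930). ∠HDQ = 102.2°, so DQ runs at -13.9° + (180° − 102.2°) = 63.900° from the x-axis; with |DQ| = 30.4, Q = D + 30.4·(cos 63.900°, sin 63.900°) = (57.542, 16.370). The perpendicularity gives QN at right angles to DQ; with |QN| = 8.3 on the left of DQ, N = Q + 8.3·(-0.89803, 0.43994) = (50.088, 20.021). Then |HN| = |N − H| = 53.941.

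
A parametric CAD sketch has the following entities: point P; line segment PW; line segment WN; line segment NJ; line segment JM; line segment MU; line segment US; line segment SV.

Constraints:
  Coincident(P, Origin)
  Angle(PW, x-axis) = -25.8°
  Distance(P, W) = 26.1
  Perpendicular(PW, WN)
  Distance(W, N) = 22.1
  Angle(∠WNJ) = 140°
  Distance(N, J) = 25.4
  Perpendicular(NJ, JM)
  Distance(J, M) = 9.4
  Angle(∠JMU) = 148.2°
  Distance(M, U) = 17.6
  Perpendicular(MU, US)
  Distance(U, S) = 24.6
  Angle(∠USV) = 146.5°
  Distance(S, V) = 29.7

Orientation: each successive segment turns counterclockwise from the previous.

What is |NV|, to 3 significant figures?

23.2

P is at the origin; PW runs at -25.8° with length 26.1, so W = (23.5, -11.4). PW ⟂ WN, so WN runs at 64.2°; with |WN| = 22.1, N = (33.1, 8.54). ∠WNJ = 140.0° gives NJ at 104° from the x-axis; with |NJ| = 25.4, J = (26.9, 33.2). NJ is perpendicular to JM, so JM runs at -166°; with |JM| = 9.4, M = (17.8, 30.9). ∠JMU = 148.2° gives MU at -134° from the x-axis; with |MU| = 17.6, U = (5.55, 18.2). MU is perpendicular to US, so US runs at -44.0°; with |US| = 24.6, S = (23.2, 1.11). ∠USV = 146.5° gives SV at -10.5° from the x-axis; with |SV| = 29.7, V = (52.4, -4.31). Then |NV| = |V − N| = 23.2.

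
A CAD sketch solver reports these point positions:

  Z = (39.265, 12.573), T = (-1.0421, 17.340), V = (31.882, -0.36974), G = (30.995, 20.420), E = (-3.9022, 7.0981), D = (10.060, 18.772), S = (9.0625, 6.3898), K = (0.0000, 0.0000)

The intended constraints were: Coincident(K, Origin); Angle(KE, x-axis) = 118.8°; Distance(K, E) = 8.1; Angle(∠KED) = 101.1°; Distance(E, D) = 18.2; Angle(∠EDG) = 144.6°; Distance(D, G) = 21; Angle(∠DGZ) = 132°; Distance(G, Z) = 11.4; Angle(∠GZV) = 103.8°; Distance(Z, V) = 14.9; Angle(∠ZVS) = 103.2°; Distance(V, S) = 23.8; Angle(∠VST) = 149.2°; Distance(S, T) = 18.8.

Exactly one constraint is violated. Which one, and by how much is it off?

Distance(S, T) = 18.8 — off by 3.90.

K = (0.00, 0.00) ✓; KE at 118.8° ✓; |KE| = 8.100 ✓; ∠KED = 101.1° ✓; |ED| = 18.20 ✓; ∠EDG = 144.6° ✓; |DG| = 21.00 ✓; ∠DGZ = 132.0° ✓; |GZ| = 11.40 ✓; ∠GZV = 103.8° ✓; |ZV| = 14.90 ✓; ∠ZVS = 103.2° ✓; |VS| = 23.80 ✓; ∠VST = 149.2° ✓; |ST| = 14.90 ✗.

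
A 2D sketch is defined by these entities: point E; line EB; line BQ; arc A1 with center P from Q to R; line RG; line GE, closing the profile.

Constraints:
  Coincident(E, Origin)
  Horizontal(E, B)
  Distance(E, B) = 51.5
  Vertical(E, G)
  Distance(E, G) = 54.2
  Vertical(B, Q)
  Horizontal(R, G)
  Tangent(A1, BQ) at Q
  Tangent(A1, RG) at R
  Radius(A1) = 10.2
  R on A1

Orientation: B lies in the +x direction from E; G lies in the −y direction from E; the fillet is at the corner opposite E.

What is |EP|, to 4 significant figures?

60.35

E is at the origin; EB is horizontal with |EB| = 51.5 and B on the +x side, so B = (51.50, 0.000). E and G share the same x with |EG| = 54.2 and G on the −y side, so G = (0.000, -54.20). The virtual corner opposite E is at (51.50, -54.20). The tangent condition forces PQ to be normal to BQ and since A1 is tangent to RG there, PR ⟂ RG, with radius 10.2, so the center P sits 10.2 in from both sides at P = (41.30, -44.00). Then |EP| = |P − E| = 60.35.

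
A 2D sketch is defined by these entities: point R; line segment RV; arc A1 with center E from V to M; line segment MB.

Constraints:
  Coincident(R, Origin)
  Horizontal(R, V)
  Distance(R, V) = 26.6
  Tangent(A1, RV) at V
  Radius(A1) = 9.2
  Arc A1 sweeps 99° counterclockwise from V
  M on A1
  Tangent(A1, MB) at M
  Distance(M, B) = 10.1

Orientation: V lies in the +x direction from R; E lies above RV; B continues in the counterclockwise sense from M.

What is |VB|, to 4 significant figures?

21.94

R is at the origin; R and V share the same y with |RV| = 26.6 and V on the +x side, so V = (26.60, 0.000). A1 meets RV tangentially, so EV is at right angles to RV, so E = V + (0, 9.2) = (26.60, 9.200). On A1, V sits at bearing -90° from E; a 99° counterclockwise sweep puts M at bearing 9°, so M = E + 9.2·(cos 9°, sin 9°) = (35.69, 10.64). Since A1 is tangent to MB there, EM ⟂ MB, so MB runs along (−sin 9°, cos 9°); with |MB| = 10.1, B = (34.11, 20.61). Then |VB| = |B − V| = 21.94.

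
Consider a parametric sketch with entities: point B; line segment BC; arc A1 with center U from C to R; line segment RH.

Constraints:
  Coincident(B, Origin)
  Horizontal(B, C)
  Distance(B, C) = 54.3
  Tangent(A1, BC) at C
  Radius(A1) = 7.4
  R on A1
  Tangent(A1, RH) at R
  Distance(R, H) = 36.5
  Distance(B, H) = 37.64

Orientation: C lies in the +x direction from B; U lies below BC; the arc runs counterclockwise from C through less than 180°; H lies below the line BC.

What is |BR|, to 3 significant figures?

48.9

B is at the origin; BC is horizontal with |BC| = 54.3 and C on the +x side, so C = (54.3, 0.00). The tangent condition forces UC to be normal to BC, so U = C + (0, -7.4) = (54.3, -7.40). Since UR ⟂ RH (tangency), |UH| = √(7.4² + 36.5²) = 37.2 regardless of where R sits on A1. So H lies on both circle(B, 37.64) and circle(U, 37.2); the below-BC intersection is H = (24.0, -29.0). R is the foot of the tangent from H: R = (48.9, -2.35).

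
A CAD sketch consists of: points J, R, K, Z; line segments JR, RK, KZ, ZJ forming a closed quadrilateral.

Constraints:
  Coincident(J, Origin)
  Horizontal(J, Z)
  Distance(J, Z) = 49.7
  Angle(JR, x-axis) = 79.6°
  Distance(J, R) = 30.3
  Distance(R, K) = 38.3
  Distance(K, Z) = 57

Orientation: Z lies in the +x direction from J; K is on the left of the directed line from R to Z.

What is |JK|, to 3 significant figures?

64.8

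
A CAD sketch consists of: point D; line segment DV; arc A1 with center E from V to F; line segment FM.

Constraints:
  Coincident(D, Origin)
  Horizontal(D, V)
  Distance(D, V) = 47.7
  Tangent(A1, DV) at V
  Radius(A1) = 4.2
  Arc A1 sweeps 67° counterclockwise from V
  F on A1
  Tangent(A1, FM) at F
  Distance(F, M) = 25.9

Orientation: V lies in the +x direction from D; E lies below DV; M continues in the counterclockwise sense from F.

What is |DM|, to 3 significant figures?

42.8

D is at the origin; DV is horizontal with |DV| = 47.7 and V on the +x side, so V = (47.7, 0.00). Since A1 is tangent to DV there, EV ⟂ DV, so E = V + (0, -4.2) = (47.7, -4.20). On A1, V sits at bearing 90° from E; a 67° counterclockwise sweep puts F at bearing 157°, so F = E + 4.2·(cos 157°, sin 157°) = (43.8, -2.56). A1 meets FM tangentially, so EF is at right angles to FM, so FM runs along (−sin 157°, cos 157°); with |FM| = 25.9, M = (33.7, -26.4). Then |DM| = |M − D| = 42.8.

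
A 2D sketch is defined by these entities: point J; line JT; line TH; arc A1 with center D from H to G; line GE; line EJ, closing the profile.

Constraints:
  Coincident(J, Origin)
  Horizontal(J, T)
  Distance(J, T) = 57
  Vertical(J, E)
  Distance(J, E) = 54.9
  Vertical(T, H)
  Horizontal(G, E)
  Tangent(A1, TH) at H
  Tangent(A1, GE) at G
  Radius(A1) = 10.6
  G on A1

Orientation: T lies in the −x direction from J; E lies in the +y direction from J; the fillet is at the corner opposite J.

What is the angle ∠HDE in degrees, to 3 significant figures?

167°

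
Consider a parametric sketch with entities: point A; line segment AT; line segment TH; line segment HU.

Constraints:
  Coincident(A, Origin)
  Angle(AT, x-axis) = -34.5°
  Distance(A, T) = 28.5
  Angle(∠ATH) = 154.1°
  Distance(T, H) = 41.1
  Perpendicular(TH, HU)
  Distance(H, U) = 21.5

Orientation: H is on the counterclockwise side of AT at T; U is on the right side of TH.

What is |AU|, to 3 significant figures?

74.9

∠ATH = 154.1°, so TH runs at -34.5° + (180° − 154.1°) = -8.60° from the x-axis; with |TH| = 41.1, H = T + 41.1·(cos -8.60°, sin -8.60°) = (64.1, -22.3). The perpendicularity gives HU at right angles to TH; with |HU| = 21.5 on the right of TH, U = H + 21.5·(-0.150, -0.989) = (60.9, -43.5). Then |AU| = |U − A| = 74.9.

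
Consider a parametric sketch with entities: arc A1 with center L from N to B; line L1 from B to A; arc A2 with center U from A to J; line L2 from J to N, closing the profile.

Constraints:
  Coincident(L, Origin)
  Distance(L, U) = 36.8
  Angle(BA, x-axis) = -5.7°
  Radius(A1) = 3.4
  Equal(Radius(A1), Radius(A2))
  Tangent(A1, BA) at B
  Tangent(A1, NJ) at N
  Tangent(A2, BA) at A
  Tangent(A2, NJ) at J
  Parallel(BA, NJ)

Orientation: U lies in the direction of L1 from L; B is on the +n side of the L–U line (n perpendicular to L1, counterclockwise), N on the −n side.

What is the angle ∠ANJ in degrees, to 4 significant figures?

10.47°

Tangency of A1 to both parallel lines with radius 3.4 puts B and N at L ± 3.4·n: B = (0.3377, 3.383), N = (-0.3377, -3.383). Equal radii place A and J the same way about U: A = U + 3.4·n = (36.96, -0.2718), J = U − 3.4·n = (36.28, -7.038). Then cos ∠ANJ = NA·NJ / (|NA||NJ|), giving 10.47°.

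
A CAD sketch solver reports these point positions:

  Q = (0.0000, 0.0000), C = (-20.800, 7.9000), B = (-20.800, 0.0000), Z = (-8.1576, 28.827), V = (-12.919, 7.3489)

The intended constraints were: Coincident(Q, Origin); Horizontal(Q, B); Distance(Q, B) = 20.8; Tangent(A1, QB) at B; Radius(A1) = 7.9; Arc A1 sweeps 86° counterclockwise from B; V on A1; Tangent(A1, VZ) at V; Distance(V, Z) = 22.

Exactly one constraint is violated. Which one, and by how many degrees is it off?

Tangent(A1, VZ) at V — off by 8.50°.

Q = (0.00, 0.00) ✓; Q.y = 0.00, B.y = 0.00 ✓; |QB| = 20.80 ✓; ∠(CB, BQ) = 90.00° ✓; |CB| = 7.900 ✓; bearing(C→V) − bearing(C→B) = 86.00° ✓; |CV| = 7.900 ✓; ∠(CV, VZ) = 98.50° ✗; |VZ| = 22.00 ✓.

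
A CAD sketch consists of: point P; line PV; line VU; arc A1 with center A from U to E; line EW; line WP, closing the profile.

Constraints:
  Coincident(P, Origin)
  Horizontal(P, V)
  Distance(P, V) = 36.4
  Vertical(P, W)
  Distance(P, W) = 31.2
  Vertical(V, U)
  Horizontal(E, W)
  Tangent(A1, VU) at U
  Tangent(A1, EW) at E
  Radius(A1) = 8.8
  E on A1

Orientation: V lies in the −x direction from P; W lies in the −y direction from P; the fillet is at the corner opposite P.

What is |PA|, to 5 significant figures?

35.546

P and W share the same x with |PW| = 31.2 and W on the −y side, so W = (0.0000, -31.200). The virtual corner opposite P is at (-36.400, -31.200). The tangent condition forces AU to be normal to VU and since A1 is tangent to EW there, AE ⟂ EW, with radius 8.8, so the center A sits 8.8 in from both sides at A = (-27.600, -22.400). Then |PA| = |A − P| = 35.546.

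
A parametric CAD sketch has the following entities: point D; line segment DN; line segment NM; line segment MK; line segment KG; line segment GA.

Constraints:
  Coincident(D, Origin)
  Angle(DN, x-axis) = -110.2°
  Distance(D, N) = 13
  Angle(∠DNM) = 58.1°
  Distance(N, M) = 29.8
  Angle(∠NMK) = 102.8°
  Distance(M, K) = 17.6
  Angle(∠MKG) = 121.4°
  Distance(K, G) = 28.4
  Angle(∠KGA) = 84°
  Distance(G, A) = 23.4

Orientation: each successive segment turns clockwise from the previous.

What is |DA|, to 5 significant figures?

10.992

∠MKG = 121.4° gives KG at -7.9000° from the x-axis; with |KG| = 28.4, G = (16.483, 21.030). ∠KGA = 84.0° gives GA at -103.90° from the x-axis; with |GA| = 23.4, A = (10.862, -1.6843). Then |DA| = |A − D| = 10.992.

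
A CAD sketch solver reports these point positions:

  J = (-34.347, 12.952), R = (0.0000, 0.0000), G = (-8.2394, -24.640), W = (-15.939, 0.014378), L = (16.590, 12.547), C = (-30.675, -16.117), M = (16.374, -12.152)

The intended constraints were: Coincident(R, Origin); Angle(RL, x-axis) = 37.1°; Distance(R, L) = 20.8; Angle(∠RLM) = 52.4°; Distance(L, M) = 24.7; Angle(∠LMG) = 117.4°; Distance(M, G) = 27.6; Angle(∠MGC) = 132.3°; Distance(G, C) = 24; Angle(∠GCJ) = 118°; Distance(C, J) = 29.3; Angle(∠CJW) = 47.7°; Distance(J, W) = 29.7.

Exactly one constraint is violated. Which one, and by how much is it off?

Distance(J, W) = 29.7 — off by 7.20.

R = (0.00, 0.00) ✓; RL at 37.10° ✓; |RL| = 20.80 ✓; ∠RLM = 52.40° ✓; |LM| = 24.70 ✓; ∠LMG = 117.4° ✓; |MG| = 27.60 ✓; ∠MGC = 132.3° ✓; |GC| = 24.00 ✓; ∠GCJ = 118.0° ✓; |CJ| = 29.30 ✓; ∠CJW = 47.70° ✓; |JW| = 22.50 ✗.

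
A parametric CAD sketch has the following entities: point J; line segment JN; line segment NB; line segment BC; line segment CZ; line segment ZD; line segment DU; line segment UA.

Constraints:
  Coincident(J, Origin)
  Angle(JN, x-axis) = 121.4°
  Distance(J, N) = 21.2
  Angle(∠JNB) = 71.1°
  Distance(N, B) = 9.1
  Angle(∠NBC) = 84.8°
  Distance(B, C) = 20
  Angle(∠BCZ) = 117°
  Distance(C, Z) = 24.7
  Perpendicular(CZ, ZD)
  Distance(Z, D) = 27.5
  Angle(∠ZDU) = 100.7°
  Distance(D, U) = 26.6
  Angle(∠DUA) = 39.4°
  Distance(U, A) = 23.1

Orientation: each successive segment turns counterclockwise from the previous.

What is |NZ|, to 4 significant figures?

33.03

J is at the origin; JN runs at 121.4° with length 21.2, so N = (-11.05, 18.10). ∠JNB = 71.1° gives NB at -129.7° from the x-axis; with |NB| = 9.1, B = (-16.86, 11.09). ∠NBC = 84.8° gives BC at -34.50° from the x-axis; with |BC| = 20.0, C = (-0.3757, -0.2344). ∠BCZ = 117.0° gives CZ at 28.50° from the x-axis; with |CZ| = 24.7, Z = (21.33, 11.55). Then |NZ| = |Z − N| = 33.03.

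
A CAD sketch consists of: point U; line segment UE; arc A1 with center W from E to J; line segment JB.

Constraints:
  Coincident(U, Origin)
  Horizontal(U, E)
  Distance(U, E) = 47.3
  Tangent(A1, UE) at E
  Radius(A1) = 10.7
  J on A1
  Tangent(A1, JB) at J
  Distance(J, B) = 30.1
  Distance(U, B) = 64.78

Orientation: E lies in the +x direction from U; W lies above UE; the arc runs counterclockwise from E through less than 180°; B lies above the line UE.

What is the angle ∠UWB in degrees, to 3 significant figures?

105°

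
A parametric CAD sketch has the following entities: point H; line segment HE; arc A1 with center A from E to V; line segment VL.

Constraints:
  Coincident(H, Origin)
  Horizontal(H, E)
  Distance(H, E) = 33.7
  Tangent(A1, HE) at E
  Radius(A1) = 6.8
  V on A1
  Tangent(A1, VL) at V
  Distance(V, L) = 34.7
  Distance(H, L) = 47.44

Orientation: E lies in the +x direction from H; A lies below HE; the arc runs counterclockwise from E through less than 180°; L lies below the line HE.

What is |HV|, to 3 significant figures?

27.6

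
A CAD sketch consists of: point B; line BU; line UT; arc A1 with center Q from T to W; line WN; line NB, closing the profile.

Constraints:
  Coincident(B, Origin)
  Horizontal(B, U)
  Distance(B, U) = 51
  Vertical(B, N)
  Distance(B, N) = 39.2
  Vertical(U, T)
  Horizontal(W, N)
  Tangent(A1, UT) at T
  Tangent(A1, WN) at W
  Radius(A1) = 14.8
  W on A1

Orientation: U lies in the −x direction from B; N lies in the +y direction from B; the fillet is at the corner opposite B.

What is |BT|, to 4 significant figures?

56.54

The virtual corner opposite B is at (-51.00, 39.20). A1 meets UT tangentially, so QT is at right angles to UT and the tangent condition forces QW to be normal to WN, with radius 14.8, so the center Q sits 14.8 in from both sides at Q = (-36.20, 24.40). That places the tangent points at T = (-51.00, 24.40) on UT and W = (-36.20, 39.20) on WN. Then |BT| = |T − B| = 56.54.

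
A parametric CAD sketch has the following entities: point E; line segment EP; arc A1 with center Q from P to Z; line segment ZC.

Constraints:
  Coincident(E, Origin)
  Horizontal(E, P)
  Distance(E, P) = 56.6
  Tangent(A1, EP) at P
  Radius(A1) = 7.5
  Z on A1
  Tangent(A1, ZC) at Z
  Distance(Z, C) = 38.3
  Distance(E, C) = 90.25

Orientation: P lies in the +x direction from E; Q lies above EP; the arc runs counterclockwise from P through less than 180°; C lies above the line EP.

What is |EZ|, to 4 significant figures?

63.18

Checks: E = (0.00, 0.00) ✓; |QZ| = 7.500 ✓; ∠(QZ, ZC) = 90.00° ✓; |ZC| = 38.30 ✓; |EC| = 90.25 ✓.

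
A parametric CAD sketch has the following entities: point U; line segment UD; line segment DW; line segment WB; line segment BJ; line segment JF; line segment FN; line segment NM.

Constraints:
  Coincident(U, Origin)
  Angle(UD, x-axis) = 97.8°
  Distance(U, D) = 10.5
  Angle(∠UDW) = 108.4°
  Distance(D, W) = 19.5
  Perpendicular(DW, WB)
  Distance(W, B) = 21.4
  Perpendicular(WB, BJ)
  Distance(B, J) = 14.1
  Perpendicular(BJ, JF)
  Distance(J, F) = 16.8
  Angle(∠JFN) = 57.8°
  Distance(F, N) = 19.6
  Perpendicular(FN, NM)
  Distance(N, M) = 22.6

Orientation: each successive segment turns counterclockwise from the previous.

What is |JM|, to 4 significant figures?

13.55

U is at the origin; UD runs at 97.8° with length 10.5, so D = (-1.425, 10.40). ∠UDW = 108.4° gives DW at 169.4° from the x-axis; with |DW| = 19.5, W = (-20.59, 13.99). DW ⟂ WB, so WB runs at -100.6°; with |WB| = 21.4, B = (-24.53, -7.045). WB ⟂ BJ, so BJ runs at -10.60°; with |BJ| = 14.1, J = (-10.67, -9.639). BJ is perpendicular to JF, so JF runs at 79.40°; with |JF| = 16.8, F = (-7.579, 6.875). ∠JFN = 57.8° gives FN at -158.4° from the x-axis; with |FN| = 19.6, N = (-25.80, -0.3406). FN is perpendicular to NM, so NM runs at -68.40°; with |NM| = 22.6, M = (-17.48, -21.35). Then |JM| = |M − J| = 13.55.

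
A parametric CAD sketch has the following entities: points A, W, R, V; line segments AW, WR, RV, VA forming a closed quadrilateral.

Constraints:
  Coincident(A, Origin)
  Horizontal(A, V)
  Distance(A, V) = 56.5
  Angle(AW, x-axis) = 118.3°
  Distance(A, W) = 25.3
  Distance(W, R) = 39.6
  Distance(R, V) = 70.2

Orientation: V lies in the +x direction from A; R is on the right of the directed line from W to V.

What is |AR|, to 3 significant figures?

20.8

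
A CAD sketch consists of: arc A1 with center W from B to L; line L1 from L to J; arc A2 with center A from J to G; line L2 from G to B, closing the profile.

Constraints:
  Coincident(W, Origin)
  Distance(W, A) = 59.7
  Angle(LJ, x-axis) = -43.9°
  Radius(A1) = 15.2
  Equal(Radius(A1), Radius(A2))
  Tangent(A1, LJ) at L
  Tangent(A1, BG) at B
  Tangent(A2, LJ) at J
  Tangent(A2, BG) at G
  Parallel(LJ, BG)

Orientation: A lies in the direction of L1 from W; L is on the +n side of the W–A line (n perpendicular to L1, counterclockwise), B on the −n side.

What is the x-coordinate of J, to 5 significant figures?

53.557

The slot axis is L1's direction at -43.9°, so u = (cos -43.9°, sin -43.9°) = (0.72055, -0.69340) and n = (−sin -43.9°, cos -43.9°) = (0.69340, 0.72055). W is at the origin and A lies 59.7 along u from W, so A = 59.7·u = (43.017, -41.396). Tangency of A1 to both parallel lines with radius 15.2 puts L and B at W ± 15.2·n: L = (10.540, 10.952), B = (-10.540, -10.952). Equal radii place J and G the same way about A: J = A + 15.2·n = (53.557, -30.444), G = A − 15.2·n = (32.477, -52.348). So J.x = 53.557.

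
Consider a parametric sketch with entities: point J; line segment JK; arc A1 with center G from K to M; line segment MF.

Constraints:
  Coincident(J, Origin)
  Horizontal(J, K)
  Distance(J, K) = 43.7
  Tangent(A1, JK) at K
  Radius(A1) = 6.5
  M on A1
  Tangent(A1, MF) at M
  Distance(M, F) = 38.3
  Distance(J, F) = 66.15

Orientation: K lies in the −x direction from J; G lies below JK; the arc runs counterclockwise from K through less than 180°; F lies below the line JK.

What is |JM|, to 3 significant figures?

50.7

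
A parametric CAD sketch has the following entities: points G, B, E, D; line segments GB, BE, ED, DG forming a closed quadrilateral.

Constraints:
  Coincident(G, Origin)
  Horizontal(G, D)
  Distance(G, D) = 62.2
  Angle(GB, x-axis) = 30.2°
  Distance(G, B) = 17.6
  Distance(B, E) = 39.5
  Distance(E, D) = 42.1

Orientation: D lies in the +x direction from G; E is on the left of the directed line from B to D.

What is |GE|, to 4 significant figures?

56.64

Checks: |BE| = 39.50 ✓; |ED| = 42.10 ✓.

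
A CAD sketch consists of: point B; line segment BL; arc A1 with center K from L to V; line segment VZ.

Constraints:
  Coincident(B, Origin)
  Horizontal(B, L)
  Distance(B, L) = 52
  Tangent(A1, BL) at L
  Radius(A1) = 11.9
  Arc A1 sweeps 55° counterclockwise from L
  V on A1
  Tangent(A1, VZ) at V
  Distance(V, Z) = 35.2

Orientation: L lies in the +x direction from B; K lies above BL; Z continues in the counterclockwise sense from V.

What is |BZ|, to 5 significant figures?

88.677

On A1, L sits at bearing -90° from K; a 55° counterclockwise sweep puts V at bearing -35°, so V = K + 11.9·(cos -35°, sin -35°) = (61.748, 5.0744). The tangent condition forces KV to be normal to VZ, so VZ runs along (−sin -35°, cos -35°); with |VZ| = 35.2, Z = (81.938, 33.909). Then |BZ| = |Z − B| = 88.677.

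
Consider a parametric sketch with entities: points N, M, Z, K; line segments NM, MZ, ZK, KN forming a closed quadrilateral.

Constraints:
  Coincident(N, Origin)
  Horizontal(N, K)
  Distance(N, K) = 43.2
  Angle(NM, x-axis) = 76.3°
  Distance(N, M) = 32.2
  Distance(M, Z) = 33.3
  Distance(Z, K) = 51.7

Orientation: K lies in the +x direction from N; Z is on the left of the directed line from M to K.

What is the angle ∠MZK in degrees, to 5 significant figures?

63.477°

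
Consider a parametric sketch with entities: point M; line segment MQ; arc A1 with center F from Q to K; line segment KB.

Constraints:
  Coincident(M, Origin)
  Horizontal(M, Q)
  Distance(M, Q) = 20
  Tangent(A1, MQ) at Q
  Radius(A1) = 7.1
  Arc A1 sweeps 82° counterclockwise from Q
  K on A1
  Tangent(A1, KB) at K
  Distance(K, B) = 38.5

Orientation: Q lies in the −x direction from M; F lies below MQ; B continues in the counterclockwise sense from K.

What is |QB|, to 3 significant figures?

45.9

M is at the origin; M and Q share the same y with |MQ| = 20.0 and Q on the −x side, so Q = (-20.0, 0.00). Since A1 is tangent to MQ there, FQ ⟂ MQ, so F = Q + (0, -7.1) = (-20.0, -7.10). On A1, Q sits at bearing 90° from F; an 82° counterclockwise sweep puts K at bearing 172°, so K = F + 7.1·(cos 172°, sin 172°) = (-27.0, -6.11). Tangency of A1 to KB means the radius FK is perpendicular to KB, so KB runs along (−sin 172°, cos 172°); with |KB| = 38.5, B = (-32.4, -44.2). Then |QB| = |B − Q| = 45.9.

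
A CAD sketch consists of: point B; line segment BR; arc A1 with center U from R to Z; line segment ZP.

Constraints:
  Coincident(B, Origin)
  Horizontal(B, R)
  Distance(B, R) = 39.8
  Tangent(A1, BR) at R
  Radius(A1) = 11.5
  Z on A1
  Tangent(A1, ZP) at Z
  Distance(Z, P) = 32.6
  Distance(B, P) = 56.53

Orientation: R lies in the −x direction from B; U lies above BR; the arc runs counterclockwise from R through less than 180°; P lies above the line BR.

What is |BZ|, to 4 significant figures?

31.40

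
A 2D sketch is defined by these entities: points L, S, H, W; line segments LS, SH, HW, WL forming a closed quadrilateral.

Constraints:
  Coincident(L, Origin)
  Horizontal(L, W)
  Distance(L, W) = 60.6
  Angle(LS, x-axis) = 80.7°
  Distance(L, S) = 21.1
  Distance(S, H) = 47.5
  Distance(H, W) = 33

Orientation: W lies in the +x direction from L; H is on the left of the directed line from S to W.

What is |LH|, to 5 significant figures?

58.725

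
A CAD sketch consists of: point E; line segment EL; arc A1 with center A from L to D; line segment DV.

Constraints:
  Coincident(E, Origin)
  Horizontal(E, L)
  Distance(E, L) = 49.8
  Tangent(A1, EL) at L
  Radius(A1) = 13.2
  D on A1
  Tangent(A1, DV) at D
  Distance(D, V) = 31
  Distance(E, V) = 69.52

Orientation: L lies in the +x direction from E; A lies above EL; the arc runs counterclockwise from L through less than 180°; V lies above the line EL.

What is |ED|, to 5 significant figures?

64.670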